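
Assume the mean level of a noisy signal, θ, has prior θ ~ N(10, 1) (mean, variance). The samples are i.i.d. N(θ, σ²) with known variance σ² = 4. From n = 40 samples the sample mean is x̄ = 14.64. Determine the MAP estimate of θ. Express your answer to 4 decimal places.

θ̂_MAP = 14.2182

n = 40, x̄ = 14.64.
For a Normal prior and Normal likelihood with known variance, the posterior is Normal; its mode equals its mean, the precision-weighted average.
Prior precision 1/σ₀² = 1/1 = 1; data precision n/σ² = 40/4 = 10.
θ̂ = (1·10 + 10·14.64) / (1 + 10) = 156.4/11 = 782/55 ≈ 14.2182.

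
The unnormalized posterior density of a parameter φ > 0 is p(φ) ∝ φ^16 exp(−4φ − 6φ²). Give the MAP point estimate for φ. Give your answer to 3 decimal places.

ℓ'(φ) = 16/φ − 4 − 12φ. Setting this to zero and multiplying by φ: 12φ² + 4φ − 16 = 0.
φ = (−4 + √(4² + 4·12·16)) / (2·12) = (−4 + √784) / 24 = (−4 + 28)/24 = 1.
ℓ''(φ) = −16/φ² − 12 < 0, confirming a maximum.

φ̂_MAP = 1.000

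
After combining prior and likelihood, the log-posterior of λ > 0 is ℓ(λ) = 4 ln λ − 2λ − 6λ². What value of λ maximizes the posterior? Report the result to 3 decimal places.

λ̂_MAP = 0.500

ℓ'(λ) = 4/λ − 2 − 12λ. Setting this to zero and multiplying by λ: 12λ² + 2λ − 4 = 0.
λ = (−2 + √(2² + 4·12·4)) / (2·12) = (−2 + √196) / 24 = (−2 + 14)/24 = 1/2.
ℓ''(λ) = −4/λ² − 12 < 0, confirming a maximum.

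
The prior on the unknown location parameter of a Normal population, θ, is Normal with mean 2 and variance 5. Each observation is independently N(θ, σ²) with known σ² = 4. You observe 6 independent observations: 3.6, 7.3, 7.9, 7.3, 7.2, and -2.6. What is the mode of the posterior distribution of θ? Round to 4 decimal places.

θ̂_MAP = 4.7500

n = 6; x̄ = (3.6 + 7.3 + 7.9 + 7.3 + 7.2 + (-2.6))/6 = 30.7/6 = 307/60 ≈ 5.1167.
For a Normal prior and Normal likelihood with known variance, the posterior is Normal; its mode equals its mean, the precision-weighted average.
Prior precision 1/σ₀² = 1/5 = 0.2; data precision n/σ² = 6/4 = 1.5.
θ̂ = (0.2·2 + 1.5·(307/60)) / (0.2 + 1.5) = 8.075/1.7 = 4.7500.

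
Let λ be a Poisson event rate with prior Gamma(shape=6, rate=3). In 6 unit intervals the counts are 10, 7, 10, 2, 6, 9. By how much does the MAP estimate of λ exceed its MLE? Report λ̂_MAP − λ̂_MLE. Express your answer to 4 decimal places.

MAP − MLE = -1.8889

Σxᵢ = 44. Posterior is Gamma(50, 9); MAP = (50−1)/9 = 49/9 ≈ 5.44444.
MLE = x̄ = 44/6 ≈ 7.33333.
Difference = 49/9 − 44/6 = -17/9 ≈ -1.8889.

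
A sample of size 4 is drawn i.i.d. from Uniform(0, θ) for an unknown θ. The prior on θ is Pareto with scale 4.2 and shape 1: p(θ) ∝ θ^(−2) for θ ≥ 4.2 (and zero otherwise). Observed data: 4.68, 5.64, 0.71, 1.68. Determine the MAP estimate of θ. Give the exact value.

The Uniform(0, θ) likelihood is θ^(−n) for θ ≥ max(xᵢ), zero otherwise. Here max(xᵢ) = 5.64.
Posterior ∝ θ^(−2) · θ^(−4) = θ^(−6) on θ ≥ max(4.2, 5.64) = 5.64.
This density is strictly decreasing in θ, so the posterior mode lies at the lower boundary of the support.

θ̂_MAP = 5.64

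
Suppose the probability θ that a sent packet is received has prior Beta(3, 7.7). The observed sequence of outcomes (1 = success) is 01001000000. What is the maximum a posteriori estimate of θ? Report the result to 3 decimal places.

Prior: Beta(3, 7.7).
Data: 2 successes in 11 trials (from the sequence). The binomial likelihood contributes θ^2(1−θ)^9, so the posterior is Beta(3+2, 7.7+9) = Beta(5, 16.7).
For Beta(a, b) with a, b > 1 the mode is (a−1)/(a+b−2) = 4/19.7 ≈ 0.203.

θ̂_MAP = 0.203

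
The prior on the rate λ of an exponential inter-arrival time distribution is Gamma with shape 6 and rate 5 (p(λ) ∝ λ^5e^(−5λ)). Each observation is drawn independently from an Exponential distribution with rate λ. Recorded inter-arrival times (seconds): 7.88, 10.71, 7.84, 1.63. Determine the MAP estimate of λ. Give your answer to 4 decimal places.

The Exponential(rate=λ) likelihood is ∝ λ^n e^(−λΣtᵢ). Here n = 4 and Σtᵢ = 7.88 + 10.71 + 7.84 + 1.63 = 28.06.
Posterior ∝ λ^5e^(−5λ) · λ^4e^(−28.06λ) = λ^9e^(−33.06λ), i.e. Gamma(10, 33.06).
Mode = (a−1)/b = 9/33.06 ≈ 0.2722.

λ̂_MAP = 0.2722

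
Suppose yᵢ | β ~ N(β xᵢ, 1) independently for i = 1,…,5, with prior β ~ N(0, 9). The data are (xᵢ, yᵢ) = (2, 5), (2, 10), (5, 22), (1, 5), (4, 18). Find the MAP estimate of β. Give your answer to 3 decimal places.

β̂_MAP = 4.330

log p(β | y) = −Σ(yᵢ − βxᵢ)²/(2·1) − β²/(2·9) + const.
Setting the derivative to zero: Σxᵢ(yᵢ − βxᵢ)/1 − β/9 = 0, so β = Σxᵢyᵢ / (Σxᵢ² + σ²/τ²).
Σxᵢyᵢ = 2·5 + 2·10 + 5·22 + 1·5 + 4·18 = 217; Σxᵢ² = 50; σ²/τ² = 1/9.
β̂_MAP = 217 / (50 + 1/9) = 217/(451/9) = 1953/451 ≈ 4.330.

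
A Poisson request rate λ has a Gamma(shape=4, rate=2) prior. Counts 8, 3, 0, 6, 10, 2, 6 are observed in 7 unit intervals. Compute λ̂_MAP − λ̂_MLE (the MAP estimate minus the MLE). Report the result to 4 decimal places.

MAP − MLE = -0.7778

Σxᵢ = 35. Posterior is Gamma(39, 9); MAP = (39−1)/9 = 38/9 ≈ 4.22222.
MLE = x̄ = 35/7 ≈ 5.00000.
Difference = 38/9 − 35/7 = -7/9 ≈ -0.7778.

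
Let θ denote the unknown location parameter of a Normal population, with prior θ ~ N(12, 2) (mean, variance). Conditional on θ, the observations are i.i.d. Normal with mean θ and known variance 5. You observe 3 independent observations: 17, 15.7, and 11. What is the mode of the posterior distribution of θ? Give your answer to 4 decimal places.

n = 3; x̄ = (17 + 15.7 + 11)/3 = 43.7/3 = 437/30 ≈ 14.5667.
For a Normal prior and Normal likelihood with known variance, the posterior is Normal; its mode equals its mean, the precision-weighted average.
Prior precision 1/σ₀² = 1/2 = 0.5; data precision n/σ² = 3/5 = 0.6.
θ̂ = (0.5·12 + 0.6·(437/30)) / (0.5 + 0.6) = 14.74/1.1 = 13.4000.

θ̂_MAP = 13.4000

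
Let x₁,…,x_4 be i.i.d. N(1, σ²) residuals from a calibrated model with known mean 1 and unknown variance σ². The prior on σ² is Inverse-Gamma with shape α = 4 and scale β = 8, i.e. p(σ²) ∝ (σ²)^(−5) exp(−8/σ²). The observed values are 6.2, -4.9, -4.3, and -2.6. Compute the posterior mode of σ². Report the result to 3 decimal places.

σ̂²_MAP = 8.493

Sum of squared deviations about the known mean: SS = (6.2−1)² + (-4.9−1)² + (-4.3−1)² + (-2.6−1)² = 102.9.
The Normal likelihood contributes (σ²)^(−n/2) exp(−SS/(2σ²)), so the posterior is Inverse-Gamma(α + n/2, β + SS/2) = Inverse-Gamma(6, 59.45).
The mode of Inverse-Gamma(a, b) is b/(a+1) = 59.45/7 ≈ 8.493.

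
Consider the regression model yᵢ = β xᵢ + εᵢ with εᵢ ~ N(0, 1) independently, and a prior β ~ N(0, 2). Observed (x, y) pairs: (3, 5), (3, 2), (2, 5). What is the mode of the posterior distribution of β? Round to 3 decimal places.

log p(β | y) = −Σ(yᵢ − βxᵢ)²/(2·1) − β²/(2·2) + const.
Setting the derivative to zero: Σxᵢ(yᵢ − βxᵢ)/1 − β/2 = 0, so β = Σxᵢyᵢ / (Σxᵢ² + σ²/τ²).
Σxᵢyᵢ = 3·5 + 3·2 + 2·5 = 31; Σxᵢ² = 22; σ²/τ² = 0.5.
β̂_MAP = 31 / (22 + 0.5) = 31/22.5 ≈ 1.378.

β̂_MAP = 1.378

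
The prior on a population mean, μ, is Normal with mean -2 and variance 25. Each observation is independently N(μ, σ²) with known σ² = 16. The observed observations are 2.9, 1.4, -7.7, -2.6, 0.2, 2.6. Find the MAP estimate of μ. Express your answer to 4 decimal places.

μ̂_MAP = -0.6747

n = 6; x̄ = (2.9 + 1.4 + (-7.7) + (-2.6) + 0.2 + 2.6)/6 = -3.2/6 = -8/15 ≈ -0.5333.
For a Normal prior and Normal likelihood with known variance, the posterior is Normal; its mode equals its mean, the precision-weighted average.
Prior precision 1/σ₀² = 1/25 = 0.04; data precision n/σ² = 6/16 = 0.375.
μ̂ = (0.04·(-2) + 0.375·(-8/15)) / (0.04 + 0.375) = (-0.28)/0.415 = -56/83 ≈ -0.6747.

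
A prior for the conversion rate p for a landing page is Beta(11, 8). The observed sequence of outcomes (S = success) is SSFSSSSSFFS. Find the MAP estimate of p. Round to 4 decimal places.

p̂_MAP = 0.6429

Prior: Beta(11, 8).
Data: 8 successes in 11 trials (from the sequence). The binomial likelihood contributes p^8(1−p)^3, so the posterior is Beta(11+8, 8+3) = Beta(19, 11).
For Beta(a, b) with a, b > 1 the mode is (a−1)/(a+b−2) = 18/28 ≈ 0.6429.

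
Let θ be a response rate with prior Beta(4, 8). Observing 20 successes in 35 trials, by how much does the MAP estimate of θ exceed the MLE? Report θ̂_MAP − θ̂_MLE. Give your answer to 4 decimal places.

Posterior is Beta(24, 23); MAP = (24−1)/(47−2) = 23/45 ≈ 0.51111.
MLE ignores the prior: θ̂_MLE = k/n = 20/35 ≈ 0.57143.
Difference = 23/45 − 20/35 = -19/315 ≈ -0.0603.

MAP − MLE = -0.0603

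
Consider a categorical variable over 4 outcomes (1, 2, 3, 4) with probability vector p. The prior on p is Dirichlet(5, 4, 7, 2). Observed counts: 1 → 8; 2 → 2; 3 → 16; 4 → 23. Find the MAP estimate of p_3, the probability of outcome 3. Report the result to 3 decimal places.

The posterior is Dirichlet(αᵢ + nᵢ) = Dirichlet(13, 6, 23, 25).
For a Dirichlet(a₁,…,a_K) with all aᵢ > 1, the mode has j-th component (aⱼ − 1)/(Σaᵢ − K).
Here Σaᵢ = 67 and K = 4, so p_3 = (23 − 1)/(67 − 4) = 22/63 ≈ 0.349.

MAP estimate: 0.349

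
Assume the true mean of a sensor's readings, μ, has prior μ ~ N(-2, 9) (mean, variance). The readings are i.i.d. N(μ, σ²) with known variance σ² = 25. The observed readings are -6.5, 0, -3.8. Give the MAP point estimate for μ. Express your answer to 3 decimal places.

n = 3; x̄ = ((-6.5) + 0 + (-3.8))/3 = -10.3/3 = -103/30 ≈ -3.4333.
For a Normal prior and Normal likelihood with known variance, the posterior is Normal; its mode equals its mean, the precision-weighted average.
Prior precision 1/σ₀² = 1/9; data precision n/σ² = 3/25 = 0.12.
μ̂ = ((1/9)·(-2) + 0.12·(-103/30)) / (1/9 + 0.12) = (-1427/2250)/(52/225) = -1427/520 ≈ -2.744.

μ̂_MAP = -2.744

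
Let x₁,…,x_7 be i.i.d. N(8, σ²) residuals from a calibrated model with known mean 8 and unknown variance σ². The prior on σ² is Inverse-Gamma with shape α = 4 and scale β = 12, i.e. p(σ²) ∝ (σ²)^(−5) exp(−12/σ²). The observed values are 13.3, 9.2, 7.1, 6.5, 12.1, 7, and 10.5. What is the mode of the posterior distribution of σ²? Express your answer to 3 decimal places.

σ̂²_MAP = 4.744

Sum of squared deviations about the known mean: SS = (13.3−8)² + (9.2−8)² + (7.1−8)² + (6.5−8)² + (12.1−8)² + (7−8)² + (10.5−8)² = 56.65.
The Normal likelihood contributes (σ²)^(−n/2) exp(−SS/(2σ²)), so the posterior is Inverse-Gamma(α + n/2, β + SS/2) = Inverse-Gamma(7.5, 40.325).
The mode of Inverse-Gamma(a, b) is b/(a+1) = 40.325/8.5 ≈ 4.744.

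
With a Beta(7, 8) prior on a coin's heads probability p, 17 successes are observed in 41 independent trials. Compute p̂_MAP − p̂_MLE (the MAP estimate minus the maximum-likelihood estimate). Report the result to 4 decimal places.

MAP − MLE = 0.0113

Posterior is Beta(24, 32); MAP = (24−1)/(56−2) = 23/54 ≈ 0.42593.
MLE ignores the prior: p̂_MLE = k/n = 17/41 ≈ 0.41463.
Difference = 23/54 − 17/41 = 25/2214 ≈ 0.0113.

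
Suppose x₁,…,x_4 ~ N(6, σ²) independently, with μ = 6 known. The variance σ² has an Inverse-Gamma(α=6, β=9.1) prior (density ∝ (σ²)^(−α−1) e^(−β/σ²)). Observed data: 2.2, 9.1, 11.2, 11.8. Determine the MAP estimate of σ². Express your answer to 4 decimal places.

Sum of squared deviations about the known mean: SS = (2.2−6)² + (9.1−6)² + (11.2−6)² + (11.8−6)² = 84.73.
The Normal likelihood contributes (σ²)^(−n/2) exp(−SS/(2σ²)), so the posterior is Inverse-Gamma(α + n/2, β + SS/2) = Inverse-Gamma(8, 51.465).
The mode of Inverse-Gamma(a, b) is b/(a+1) = 51.465/9 ≈ 5.7183.

σ̂²_MAP = 5.7183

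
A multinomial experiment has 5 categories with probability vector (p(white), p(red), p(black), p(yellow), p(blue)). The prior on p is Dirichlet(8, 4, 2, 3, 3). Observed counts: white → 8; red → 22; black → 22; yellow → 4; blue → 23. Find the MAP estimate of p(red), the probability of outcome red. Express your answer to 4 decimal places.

MAP estimate of p(red) = 0.2660

The posterior is Dirichlet(αᵢ + nᵢ) = Dirichlet(16, 26, 24, 7, 26).
For a Dirichlet(a₁,…,a_K) with all aᵢ > 1, the mode has j-th component (aⱼ − 1)/(Σaᵢ − K).
Here Σaᵢ = 99 and K = 5, so p(red) = (26 − 1)/(99 − 5) = 25/94 ≈ 0.2660.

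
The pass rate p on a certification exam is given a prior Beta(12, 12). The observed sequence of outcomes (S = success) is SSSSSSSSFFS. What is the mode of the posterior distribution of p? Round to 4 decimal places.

p̂_MAP = 0.6061

Prior: Beta(12, 12).
Data: 9 successes in 11 trials (from the sequence). The binomial likelihood contributes p^9(1−p)^2, so the posterior is Beta(12+9, 12+2) = Beta(21, 14).
For Beta(a, b) with a, b > 1 the mode is (a−1)/(a+b−2) = 20/33 ≈ 0.6061.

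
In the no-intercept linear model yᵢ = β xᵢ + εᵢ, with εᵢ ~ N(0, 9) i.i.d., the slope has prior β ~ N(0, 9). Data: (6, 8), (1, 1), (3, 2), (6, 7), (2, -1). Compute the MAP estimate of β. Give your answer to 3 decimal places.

β̂_MAP = 1.092

log p(β | y) = −Σ(yᵢ − βxᵢ)²/(2·9) − β²/(2·9) + const.
Setting the derivative to zero: Σxᵢ(yᵢ − βxᵢ)/9 − β/9 = 0, so β = Σxᵢyᵢ / (Σxᵢ² + σ²/τ²).
Σxᵢyᵢ = 6·8 + 1·1 + 3·2 + 6·7 + 2·(-1) = 95; Σxᵢ² = 86; σ²/τ² = 1.
β̂_MAP = 95 / (86 + 1) = 95/87 ≈ 1.092.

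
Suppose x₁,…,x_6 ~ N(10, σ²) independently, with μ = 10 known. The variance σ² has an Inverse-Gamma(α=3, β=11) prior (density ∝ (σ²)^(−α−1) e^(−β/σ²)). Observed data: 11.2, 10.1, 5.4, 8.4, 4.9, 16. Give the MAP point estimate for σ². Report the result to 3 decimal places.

σ̂²_MAP = 7.799

Sum of squared deviations about the known mean: SS = (11.2−10)² + (10.1−10)² + (5.4−10)² + (8.4−10)² + (4.9−10)² + (16−10)² = 87.18.
The Normal likelihood contributes (σ²)^(−n/2) exp(−SS/(2σ²)), so the posterior is Inverse-Gamma(α + n/2, β + SS/2) = Inverse-Gamma(6, 54.59).
The mode of Inverse-Gamma(a, b) is b/(a+1) = 54.59/7 ≈ 7.799.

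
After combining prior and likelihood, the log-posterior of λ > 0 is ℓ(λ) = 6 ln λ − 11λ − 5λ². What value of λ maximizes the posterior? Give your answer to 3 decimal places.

λ̂_MAP = 0.400

ℓ'(λ) = 6/λ − 11 − 10λ. Setting this to zero and multiplying by λ: 10λ² + 11λ − 6 = 0.
λ = (−11 + √(11² + 4·10·6)) / (2·10) = (−11 + √361) / 20 = (−11 + 19)/20 = 2/5.
ℓ''(λ) = −6/λ² − 10 < 0, confirming a maximum.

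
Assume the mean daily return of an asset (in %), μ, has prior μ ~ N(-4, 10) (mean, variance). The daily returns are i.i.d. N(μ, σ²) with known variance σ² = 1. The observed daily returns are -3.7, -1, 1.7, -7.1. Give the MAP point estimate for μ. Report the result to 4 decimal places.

n = 4; x̄ = ((-3.7) + (-1) + 1.7 + (-7.1))/4 = -10.1/4 = -2.525.
For a Normal prior and Normal likelihood with known variance, the posterior is Normal; its mode equals its mean, the precision-weighted average.
Prior precision 1/σ₀² = 1/10 = 0.1; data precision n/σ² = 4/1 = 4.
μ̂ = (0.1·(-4) + 4·(-2.525)) / (0.1 + 4) = (-10.5)/4.1 = -105/41 ≈ -2.5610.

μ̂_MAP = -2.5610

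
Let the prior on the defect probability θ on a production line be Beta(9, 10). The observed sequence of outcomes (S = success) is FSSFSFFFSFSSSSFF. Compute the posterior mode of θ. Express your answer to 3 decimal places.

Prior: Beta(9, 10).
Data: 8 successes in 16 trials (from the sequence). The binomial likelihood contributes θ^8(1−θ)^8, so the posterior is Beta(9+8, 10+8) = Beta(17, 18).
For Beta(a, b) with a, b > 1 the mode is (a−1)/(a+b−2) = 16/33 ≈ 0.485.

θ̂_MAP = 0.485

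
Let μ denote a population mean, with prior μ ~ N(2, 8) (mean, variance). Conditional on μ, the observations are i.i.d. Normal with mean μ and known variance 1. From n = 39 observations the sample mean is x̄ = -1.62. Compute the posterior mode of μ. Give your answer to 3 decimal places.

n = 39, x̄ = -1.62.
For a Normal prior and Normal likelihood with known variance, the posterior is Normal; its mode equals its mean, the precision-weighted average.
Prior precision 1/σ₀² = 1/8 = 0.125; data precision n/σ² = 39/1 = 39.
μ̂ = (0.125·2 + 39·(-1.62)) / (0.125 + 39) = (-62.93)/39.125 = -12586/7825 ≈ -1.608.

μ̂_MAP = -1.608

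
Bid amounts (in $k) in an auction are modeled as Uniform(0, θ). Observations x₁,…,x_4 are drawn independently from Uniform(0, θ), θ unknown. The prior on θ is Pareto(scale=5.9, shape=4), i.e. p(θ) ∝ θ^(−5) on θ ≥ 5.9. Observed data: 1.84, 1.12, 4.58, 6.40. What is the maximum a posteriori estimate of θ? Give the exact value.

The Uniform(0, θ) likelihood is θ^(−n) for θ ≥ max(xᵢ), zero otherwise. Here max(xᵢ) = 6.40.
Posterior ∝ θ^(−5) · θ^(−4) = θ^(−9) on θ ≥ max(5.9, 6.40) = 6.40.
This density is strictly decreasing in θ, so the posterior mode lies at the lower boundary of the support.

θ̂_MAP = 6.40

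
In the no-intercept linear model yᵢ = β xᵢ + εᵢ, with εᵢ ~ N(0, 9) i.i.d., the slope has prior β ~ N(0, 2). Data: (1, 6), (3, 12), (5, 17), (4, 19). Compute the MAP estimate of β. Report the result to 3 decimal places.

log p(β | y) = −Σ(yᵢ − βxᵢ)²/(2·9) − β²/(2·2) + const.
Setting the derivative to zero: Σxᵢ(yᵢ − βxᵢ)/9 − β/2 = 0, so β = Σxᵢyᵢ / (Σxᵢ² + σ²/τ²).
Σxᵢyᵢ = 1·6 + 3·12 + 5·17 + 4·19 = 203; Σxᵢ² = 51; σ²/τ² = 4.5.
β̂_MAP = 203 / (51 + 4.5) = 203/55.5 ≈ 3.658.

β̂_MAP = 3.658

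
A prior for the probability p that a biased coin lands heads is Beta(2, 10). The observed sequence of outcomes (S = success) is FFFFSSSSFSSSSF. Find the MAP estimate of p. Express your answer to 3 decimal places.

p̂_MAP = 0.375

Prior: Beta(2, 10).
Data: 8 successes in 14 trials (from the sequence). The binomial likelihood contributes p^8(1−p)^6, so the posterior is Beta(2+8, 10+6) = Beta(10, 16).
For Beta(a, b) with a, b > 1 the mode is (a−1)/(a+b−2) = 9/24 ≈ 0.375.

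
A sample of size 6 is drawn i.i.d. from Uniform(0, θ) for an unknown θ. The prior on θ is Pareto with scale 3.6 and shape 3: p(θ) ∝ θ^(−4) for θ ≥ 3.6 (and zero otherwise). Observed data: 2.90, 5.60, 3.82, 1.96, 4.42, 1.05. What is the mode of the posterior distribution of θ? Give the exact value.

θ̂_MAP = 5.60

The Uniform(0, θ) likelihood is θ^(−n) for θ ≥ max(xᵢ), zero otherwise. Here max(xᵢ) = 5.60.
Posterior ∝ θ^(−4) · θ^(−6) = θ^(−10) on θ ≥ max(3.6, 5.60) = 5.60.
This density is strictly decreasing in θ, so the posterior mode lies at the lower boundary of the support.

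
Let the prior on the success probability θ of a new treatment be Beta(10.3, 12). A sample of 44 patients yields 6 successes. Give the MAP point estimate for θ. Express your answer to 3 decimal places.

θ̂_MAP = 0.238

Prior: Beta(10.3, 12).
Data: 6 successes in 44 trials. The binomial likelihood contributes θ^6(1−θ)^38, so the posterior is Beta(10.3+6, 12+38) = Beta(16.3, 50).
For Beta(a, b) with a, b > 1 the mode is (a−1)/(a+b−2) = 15.3/64.3 ≈ 0.238.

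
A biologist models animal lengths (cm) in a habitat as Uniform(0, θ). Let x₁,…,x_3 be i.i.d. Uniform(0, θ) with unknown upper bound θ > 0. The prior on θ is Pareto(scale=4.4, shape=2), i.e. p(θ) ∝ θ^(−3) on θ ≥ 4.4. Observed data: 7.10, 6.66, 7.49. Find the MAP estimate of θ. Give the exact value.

The Uniform(0, θ) likelihood is θ^(−n) for θ ≥ max(xᵢ), zero otherwise. Here max(xᵢ) = 7.49.
Posterior ∝ θ^(−3) · θ^(−3) = θ^(−6) on θ ≥ max(4.4, 7.49) = 7.49.
This density is strictly decreasing in θ, so the posterior mode lies at the lower boundary of the support.

θ̂_MAP = 7.49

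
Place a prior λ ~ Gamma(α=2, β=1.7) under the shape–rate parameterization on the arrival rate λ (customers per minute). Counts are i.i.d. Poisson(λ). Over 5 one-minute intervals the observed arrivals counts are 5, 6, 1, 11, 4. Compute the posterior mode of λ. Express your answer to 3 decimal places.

λ̂_MAP = 4.179

Σxᵢ = 5+6+1+11+4 = 27, with n = 5.
Posterior ∝ λe^(−1.7λ) · λ^27e^(−5λ) = λ^28e^(−6.7λ), i.e. Gamma(shape=29, rate=6.7).
The mode of a Gamma(a, b) with a ≥ 1 (shape–rate) is (a−1)/b = 28/6.7 ≈ 4.179.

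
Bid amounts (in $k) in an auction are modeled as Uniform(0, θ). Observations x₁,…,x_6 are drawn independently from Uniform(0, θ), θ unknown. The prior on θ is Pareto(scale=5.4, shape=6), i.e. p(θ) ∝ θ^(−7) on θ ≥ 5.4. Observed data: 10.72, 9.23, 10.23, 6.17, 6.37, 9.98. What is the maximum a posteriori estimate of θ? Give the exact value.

θ̂_MAP = 10.72

The Uniform(0, θ) likelihood is θ^(−n) for θ ≥ max(xᵢ), zero otherwise. Here max(xᵢ) = 10.72.
Posterior ∝ θ^(−7) · θ^(−6) = θ^(−13) on θ ≥ max(5.4, 10.72) = 10.72.
This density is strictly decreasing in θ, so the posterior mode lies at the lower boundary of the support.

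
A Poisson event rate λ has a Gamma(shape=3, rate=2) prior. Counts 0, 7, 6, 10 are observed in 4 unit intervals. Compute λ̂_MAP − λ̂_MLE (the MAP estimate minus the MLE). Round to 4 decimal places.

Σxᵢ = 23. Posterior is Gamma(26, 6); MAP = (26−1)/6 = 25/6 ≈ 4.16667.
MLE = x̄ = 23/4 ≈ 5.75000.
Difference = 25/6 − 23/4 = -19/12 ≈ -1.5833.

MAP − MLE = -1.5833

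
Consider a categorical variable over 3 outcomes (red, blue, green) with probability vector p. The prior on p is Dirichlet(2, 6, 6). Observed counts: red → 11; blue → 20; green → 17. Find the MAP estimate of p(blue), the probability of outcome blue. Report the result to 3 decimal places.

The posterior is Dirichlet(αᵢ + nᵢ) = Dirichlet(13, 26, 23).
For a Dirichlet(a₁,…,a_K) with all aᵢ > 1, the mode has j-th component (aⱼ − 1)/(Σaᵢ − K).
Here Σaᵢ = 62 and K = 3, so p(blue) = (26 − 1)/(62 − 3) = 25/59 ≈ 0.424.

MAP estimate of p(blue) = 0.424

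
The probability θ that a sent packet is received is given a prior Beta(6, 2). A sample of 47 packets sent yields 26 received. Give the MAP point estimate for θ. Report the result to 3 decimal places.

θ̂_MAP = 0.585

Prior: Beta(6, 2).
Data: 26 successes in 47 trials. The binomial likelihood contributes θ^26(1−θ)^21, so the posterior is Beta(6+26, 2+21) = Beta(32, 23).
For Beta(a, b) with a, b > 1 the mode is (a−1)/(a+b−2) = 31/53 ≈ 0.585.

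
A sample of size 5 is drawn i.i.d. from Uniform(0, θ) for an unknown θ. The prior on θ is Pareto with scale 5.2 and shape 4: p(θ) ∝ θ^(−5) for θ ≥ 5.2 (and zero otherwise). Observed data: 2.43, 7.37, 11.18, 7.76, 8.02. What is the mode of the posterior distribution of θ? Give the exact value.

θ̂_MAP = 11.18

The Uniform(0, θ) likelihood is θ^(−n) for θ ≥ max(xᵢ), zero otherwise. Here max(xᵢ) = 11.18.
Posterior ∝ θ^(−5) · θ^(−5) = θ^(−10) on θ ≥ max(5.2, 11.18) = 11.18.
This density is strictly decreasing in θ, so the posterior mode lies at the lower boundary of the support.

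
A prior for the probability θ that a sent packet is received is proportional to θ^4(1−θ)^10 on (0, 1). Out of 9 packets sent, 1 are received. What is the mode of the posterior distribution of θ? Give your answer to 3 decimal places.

θ̂_MAP = 0.217

The prior density ∝ θ^4(1−θ)^10 is the kernel of Beta(5, 11).
Data: 1 success in 9 trials. The binomial likelihood contributes θ(1−θ)^8, so the posterior is Beta(5+1, 11+8) = Beta(6, 19).
For Beta(a, b) with a, b > 1 the mode is (a−1)/(a+b−2) = 5/23 ≈ 0.217.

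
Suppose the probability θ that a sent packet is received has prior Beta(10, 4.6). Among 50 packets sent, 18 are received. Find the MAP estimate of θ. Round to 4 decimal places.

Prior: Beta(10, 4.6).
Data: 18 successes in 50 trials. The binomial likelihood contributes θ^18(1−θ)^32, so the posterior is Beta(10+18, 4.6+32) = Beta(28, 36.6).
For Beta(a, b) with a, b > 1 the mode is (a−1)/(a+b−2) = 27/62.6 ≈ 0.4313.

θ̂_MAP = 0.4313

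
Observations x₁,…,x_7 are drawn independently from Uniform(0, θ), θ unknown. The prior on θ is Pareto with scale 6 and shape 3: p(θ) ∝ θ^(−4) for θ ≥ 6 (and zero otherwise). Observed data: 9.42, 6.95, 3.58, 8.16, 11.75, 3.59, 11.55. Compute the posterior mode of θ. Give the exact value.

The Uniform(0, θ) likelihood is θ^(−n) for θ ≥ max(xᵢ), zero otherwise. Here max(xᵢ) = 11.75.
Posterior ∝ θ^(−4) · θ^(−7) = θ^(−11) on θ ≥ max(6, 11.75) = 11.75.
This density is strictly decreasing in θ, so the posterior mode lies at the lower boundary of the support.

θ̂_MAP = 11.75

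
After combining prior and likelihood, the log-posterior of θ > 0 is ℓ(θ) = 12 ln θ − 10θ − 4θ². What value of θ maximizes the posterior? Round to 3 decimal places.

θ̂_MAP = 0.750

ℓ'(θ) = 12/θ − 10 − 8θ. Setting this to zero and multiplying by θ: 8θ² + 10θ − 12 = 0.
θ = (−10 + √(10² + 4·8·12)) / (2·8) = (−10 + √484) / 16 = (−10 + 22)/16 = 3/4.
ℓ''(θ) = −12/θ² − 8 < 0, confirming a maximum.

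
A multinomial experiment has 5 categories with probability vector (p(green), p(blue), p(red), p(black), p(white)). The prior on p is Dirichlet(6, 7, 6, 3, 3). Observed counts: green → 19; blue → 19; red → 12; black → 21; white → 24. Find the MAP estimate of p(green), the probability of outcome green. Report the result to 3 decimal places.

MAP estimate of p(green) = 0.209

The posterior is Dirichlet(αᵢ + nᵢ) = Dirichlet(25, 26, 18, 24, 27).
For a Dirichlet(a₁,…,a_K) with all aᵢ > 1, the mode has j-th component (aⱼ − 1)/(Σaᵢ − K).
Here Σaᵢ = 120 and K = 5, so p(green) = (25 − 1)/(120 − 5) = 24/115 ≈ 0.209.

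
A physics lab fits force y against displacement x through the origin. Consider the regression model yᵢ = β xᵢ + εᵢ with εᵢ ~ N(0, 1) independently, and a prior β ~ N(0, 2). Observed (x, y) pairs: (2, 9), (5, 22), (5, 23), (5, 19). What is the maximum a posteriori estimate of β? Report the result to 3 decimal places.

β̂_MAP = 4.252

log p(β | y) = −Σ(yᵢ − βxᵢ)²/(2·1) − β²/(2·2) + const.
Setting the derivative to zero: Σxᵢ(yᵢ − βxᵢ)/1 − β/2 = 0, so β = Σxᵢyᵢ / (Σxᵢ² + σ²/τ²).
Σxᵢyᵢ = 2·9 + 5·22 + 5·23 + 5·19 = 338; Σxᵢ² = 79; σ²/τ² = 0.5.
β̂_MAP = 338 / (79 + 0.5) = 338/79.5 ≈ 4.252.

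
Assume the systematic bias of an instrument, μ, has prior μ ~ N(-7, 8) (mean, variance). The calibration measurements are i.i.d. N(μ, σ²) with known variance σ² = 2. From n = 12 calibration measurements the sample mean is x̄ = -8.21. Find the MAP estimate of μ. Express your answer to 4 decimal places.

μ̂_MAP = -8.1853

n = 12, x̄ = -8.21.
For a Normal prior and Normal likelihood with known variance, the posterior is Normal; its mode equals its mean, the precision-weighted average.
Prior precision 1/σ₀² = 1/8 = 0.125; data precision n/σ² = 12/2 = 6.
μ̂ = (0.125·(-7) + 6·(-8.21)) / (0.125 + 6) = (-50.135)/6.125 = -10027/1225 ≈ -8.1853.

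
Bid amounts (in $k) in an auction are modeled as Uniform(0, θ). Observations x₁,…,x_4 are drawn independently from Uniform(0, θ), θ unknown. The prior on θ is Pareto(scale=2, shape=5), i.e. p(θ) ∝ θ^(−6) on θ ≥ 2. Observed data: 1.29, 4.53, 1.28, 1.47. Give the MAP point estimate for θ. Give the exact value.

θ̂_MAP = 4.53

The Uniform(0, θ) likelihood is θ^(−n) for θ ≥ max(xᵢ), zero otherwise. Here max(xᵢ) = 4.53.
Posterior ∝ θ^(−6) · θ^(−4) = θ^(−10) on θ ≥ max(2, 4.53) = 4.53.
This density is strictly decreasing in θ, so the posterior mode lies at the lower boundary of the support.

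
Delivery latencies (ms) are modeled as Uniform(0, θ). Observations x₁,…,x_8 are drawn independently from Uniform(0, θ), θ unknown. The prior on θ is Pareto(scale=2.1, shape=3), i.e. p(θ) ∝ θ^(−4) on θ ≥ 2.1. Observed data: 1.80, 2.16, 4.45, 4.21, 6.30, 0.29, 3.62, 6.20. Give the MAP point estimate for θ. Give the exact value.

The Uniform(0, θ) likelihood is θ^(−n) for θ ≥ max(xᵢ), zero otherwise. Here max(xᵢ) = 6.30.
Posterior ∝ θ^(−4) · θ^(−8) = θ^(−12) on θ ≥ max(2.1, 6.30) = 6.30.
This density is strictly decreasing in θ, so the posterior mode lies at the lower boundary of the support.

θ̂_MAP = 6.30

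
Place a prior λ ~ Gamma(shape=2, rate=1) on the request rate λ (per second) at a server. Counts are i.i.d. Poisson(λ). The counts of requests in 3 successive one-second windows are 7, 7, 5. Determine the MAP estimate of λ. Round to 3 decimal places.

λ̂_MAP = 5.000

Σxᵢ = 7+7+5 = 19, with n = 3.
Posterior ∝ λe^(−1λ) · λ^19e^(−3λ) = λ^20e^(−4λ), i.e. Gamma(shape=21, rate=4).
The mode of a Gamma(a, b) with a ≥ 1 (shape–rate) is (a−1)/b = 20/4 ≈ 5.000.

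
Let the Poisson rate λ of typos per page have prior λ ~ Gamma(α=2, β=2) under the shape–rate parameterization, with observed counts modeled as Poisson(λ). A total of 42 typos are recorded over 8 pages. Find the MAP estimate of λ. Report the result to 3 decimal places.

Σxᵢ = 42, n = 8.
Posterior ∝ λe^(−2λ) · λ^42e^(−8λ) = λ^43e^(−10λ), i.e. Gamma(shape=44, rate=10).
The mode of a Gamma(a, b) with a ≥ 1 (shape–rate) is (a−1)/b = 43/10 ≈ 4.300.

λ̂_MAP = 4.300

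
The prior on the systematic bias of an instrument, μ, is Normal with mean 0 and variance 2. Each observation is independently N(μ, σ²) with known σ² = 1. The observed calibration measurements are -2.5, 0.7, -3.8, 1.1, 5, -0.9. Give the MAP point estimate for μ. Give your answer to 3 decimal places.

n = 6; x̄ = ((-2.5) + 0.7 + (-3.8) + 1.1 + 5 + (-0.9))/6 = -0.4/6 = -1/15 ≈ -0.0667.
For a Normal prior and Normal likelihood with known variance, the posterior is Normal; its mode equals its mean, the precision-weighted average.
Prior precision 1/σ₀² = 1/2 = 0.5; data precision n/σ² = 6/1 = 6.
μ̂ = (0.5·0 + 6·(-1/15)) / (0.5 + 6) = (-0.4)/6.5 = -4/65 ≈ -0.062.

μ̂_MAP = -0.062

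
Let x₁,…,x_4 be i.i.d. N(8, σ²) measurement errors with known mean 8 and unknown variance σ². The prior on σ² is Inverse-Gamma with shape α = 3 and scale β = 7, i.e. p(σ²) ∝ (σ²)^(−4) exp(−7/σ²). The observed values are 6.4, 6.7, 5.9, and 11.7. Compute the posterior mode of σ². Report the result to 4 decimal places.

σ̂²_MAP = 3.0292

Sum of squared deviations about the known mean: SS = (6.4−8)² + (6.7−8)² + (5.9−8)² + (11.7−8)² = 22.35.
The Normal likelihood contributes (σ²)^(−n/2) exp(−SS/(2σ²)), so the posterior is Inverse-Gamma(α + n/2, β + SS/2) = Inverse-Gamma(5, 18.175).
The mode of Inverse-Gamma(a, b) is b/(a+1) = 18.175/6 ≈ 3.0292.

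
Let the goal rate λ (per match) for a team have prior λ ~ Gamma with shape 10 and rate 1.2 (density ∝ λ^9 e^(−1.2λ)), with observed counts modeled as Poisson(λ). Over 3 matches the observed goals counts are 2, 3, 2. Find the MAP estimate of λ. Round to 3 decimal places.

λ̂_MAP = 3.810

Σxᵢ = 2+3+2 = 7, with n = 3.
Posterior ∝ λ^9e^(−1.2λ) · λ^7e^(−3λ) = λ^16e^(−4.2λ), i.e. Gamma(shape=17, rate=4.2).
The mode of a Gamma(a, b) with a ≥ 1 (shape–rate) is (a−1)/b = 16/4.2 ≈ 3.810.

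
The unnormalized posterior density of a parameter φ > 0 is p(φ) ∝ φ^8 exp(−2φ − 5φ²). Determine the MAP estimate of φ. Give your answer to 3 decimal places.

ℓ'(φ) = 8/φ − 2 − 10φ. Setting this to zero and multiplying by φ: 10φ² + 2φ − 8 = 0.
φ = (−2 + √(2² + 4·10·8)) / (2·10) = (−2 + √324) / 20 = (−2 + 18)/20 = 4/5.
ℓ''(φ) = −8/φ² − 10 < 0, confirming a maximum.

φ̂_MAP = 0.800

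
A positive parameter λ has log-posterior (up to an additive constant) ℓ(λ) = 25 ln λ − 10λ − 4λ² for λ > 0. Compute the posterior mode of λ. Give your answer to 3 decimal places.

ℓ'(λ) = 25/λ − 10 − 8λ. Setting this to zero and multiplying by λ: 8λ² + 10λ − 25 = 0.
λ = (−10 + √(10² + 4·8·25)) / (2·8) = (−10 + √900) / 16 = (−10 + 30)/16 = 5/4.
ℓ''(λ) = −25/λ² − 8 < 0, confirming a maximum.

λ̂_MAP = 1.250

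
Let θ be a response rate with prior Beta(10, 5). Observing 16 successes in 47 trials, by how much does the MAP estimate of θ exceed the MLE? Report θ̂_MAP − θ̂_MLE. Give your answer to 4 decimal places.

Posterior is Beta(26, 36); MAP = (26−1)/(62−2) = 25/60 ≈ 0.41667.
MLE ignores the prior: θ̂_MLE = k/n = 16/47 ≈ 0.34043.
Difference = 25/60 − 16/47 = 43/564 ≈ 0.0762.

MAP − MLE = 0.0762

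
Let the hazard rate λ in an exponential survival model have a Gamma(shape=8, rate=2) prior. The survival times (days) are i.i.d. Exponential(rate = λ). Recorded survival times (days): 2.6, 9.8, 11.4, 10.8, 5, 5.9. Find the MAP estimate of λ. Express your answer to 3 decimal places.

λ̂_MAP = 0.274

The Exponential(rate=λ) likelihood is ∝ λ^n e^(−λΣtᵢ). Here n = 6 and Σtᵢ = 2.6 + 9.8 + 11.4 + 10.8 + 5 + 5.9 = 45.5.
Posterior ∝ λ^7e^(−2λ) · λ^6e^(−45.5λ) = λ^13e^(−47.5λ), i.e. Gamma(14, 47.5).
Mode = (a−1)/b = 13/47.5 ≈ 0.274.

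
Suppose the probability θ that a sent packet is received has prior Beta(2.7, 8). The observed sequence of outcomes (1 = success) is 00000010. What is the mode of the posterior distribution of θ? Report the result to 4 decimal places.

θ̂_MAP = 0.1617

Prior: Beta(2.7, 8).
Data: 1 success in 8 trials (from the sequence). The binomial likelihood contributes θ(1−θ)^7, so the posterior is Beta(2.7+1, 8+7) = Beta(3.7, 15).
For Beta(a, b) with a, b > 1 the mode is (a−1)/(a+b−2) = 2.7/16.7 ≈ 0.1617.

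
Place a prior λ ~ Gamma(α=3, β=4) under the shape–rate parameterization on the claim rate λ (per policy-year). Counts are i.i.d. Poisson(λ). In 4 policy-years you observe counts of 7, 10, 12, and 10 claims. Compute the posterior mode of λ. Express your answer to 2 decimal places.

λ̂_MAP = 5.13

Σxᵢ = 7+10+12+10 = 39, with n = 4.
Posterior ∝ λ^2e^(−4λ) · λ^39e^(−4λ) = λ^41e^(−8λ), i.e. Gamma(shape=42, rate=8).
The mode of a Gamma(a, b) with a ≥ 1 (shape–rate) is (a−1)/b = 41/8 ≈ 5.13.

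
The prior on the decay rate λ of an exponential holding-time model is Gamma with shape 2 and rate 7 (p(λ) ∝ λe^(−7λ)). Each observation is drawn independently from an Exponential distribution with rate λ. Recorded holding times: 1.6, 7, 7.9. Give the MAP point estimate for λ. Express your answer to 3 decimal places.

The Exponential(rate=λ) likelihood is ∝ λ^n e^(−λΣtᵢ). Here n = 3 and Σtᵢ = 1.6 + 7 + 7.9 = 16.5.
Posterior ∝ λe^(−7λ) · λ^3e^(−16.5λ) = λ^4e^(−23.5λ), i.e. Gamma(5, 23.5).
Mode = (a−1)/b = 4/23.5 ≈ 0.170.

λ̂_MAP = 0.170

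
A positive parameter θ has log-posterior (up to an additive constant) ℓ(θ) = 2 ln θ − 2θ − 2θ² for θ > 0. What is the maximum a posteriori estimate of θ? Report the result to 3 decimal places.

ℓ'(θ) = 2/θ − 2 − 4θ. Setting this to zero and multiplying by θ: 4θ² + 2θ − 2 = 0.
θ = (−2 + √(2² + 4·4·2)) / (2·4) = (−2 + √36) / 8 = (−2 + 6)/8 = 1/2.
ℓ''(θ) = −2/θ² − 4 < 0, confirming a maximum.

θ̂_MAP = 0.500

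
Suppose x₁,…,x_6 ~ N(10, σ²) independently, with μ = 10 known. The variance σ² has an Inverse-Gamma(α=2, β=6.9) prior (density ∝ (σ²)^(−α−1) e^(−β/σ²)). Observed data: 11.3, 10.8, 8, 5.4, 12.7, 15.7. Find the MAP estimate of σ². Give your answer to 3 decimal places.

σ̂²_MAP = 6.756

Sum of squared deviations about the known mean: SS = (11.3−10)² + (10.8−10)² + (8−10)² + (5.4−10)² + (12.7−10)² + (15.7−10)² = 67.27.
The Normal likelihood contributes (σ²)^(−n/2) exp(−SS/(2σ²)), so the posterior is Inverse-Gamma(α + n/2, β + SS/2) = Inverse-Gamma(5, 40.535).
The mode of Inverse-Gamma(a, b) is b/(a+1) = 40.535/6 ≈ 6.756.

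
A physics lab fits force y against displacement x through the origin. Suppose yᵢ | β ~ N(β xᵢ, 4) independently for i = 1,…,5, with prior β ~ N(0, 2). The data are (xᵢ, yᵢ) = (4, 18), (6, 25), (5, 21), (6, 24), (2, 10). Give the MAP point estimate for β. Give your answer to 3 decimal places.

β̂_MAP = 4.126

log p(β | y) = −Σ(yᵢ − βxᵢ)²/(2·4) − β²/(2·2) + const.
Setting the derivative to zero: Σxᵢ(yᵢ − βxᵢ)/4 − β/2 = 0, so β = Σxᵢyᵢ / (Σxᵢ² + σ²/τ²).
Σxᵢyᵢ = 4·18 + 6·25 + 5·21 + 6·24 + 2·10 = 491; Σxᵢ² = 117; σ²/τ² = 2.
β̂_MAP = 491 / (117 + 2) = 491/119 ≈ 4.126.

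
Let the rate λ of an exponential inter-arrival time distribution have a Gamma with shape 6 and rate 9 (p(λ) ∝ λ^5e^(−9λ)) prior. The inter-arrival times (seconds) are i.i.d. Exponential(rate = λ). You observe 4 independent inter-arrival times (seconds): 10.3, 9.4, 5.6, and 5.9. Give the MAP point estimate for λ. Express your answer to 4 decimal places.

The Exponential(rate=λ) likelihood is ∝ λ^n e^(−λΣtᵢ). Here n = 4 and Σtᵢ = 10.3 + 9.4 + 5.6 + 5.9 = 31.2.
Posterior ∝ λ^5e^(−9λ) · λ^4e^(−31.2λ) = λ^9e^(−40.2λ), i.e. Gamma(10, 40.2).
Mode = (a−1)/b = 9/40.2 ≈ 0.2239.

λ̂_MAP = 0.2239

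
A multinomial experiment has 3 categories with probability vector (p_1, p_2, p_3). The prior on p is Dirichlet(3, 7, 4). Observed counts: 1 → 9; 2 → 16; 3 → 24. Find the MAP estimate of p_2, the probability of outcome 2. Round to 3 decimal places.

MAP estimate: 0.367

The posterior is Dirichlet(αᵢ + nᵢ) = Dirichlet(12, 23, 28).
For a Dirichlet(a₁,…,a_K) with all aᵢ > 1, the mode has j-th component (aⱼ − 1)/(Σaᵢ − K).
Here Σaᵢ = 63 and K = 3, so p_2 = (23 − 1)/(63 − 3) = 22/60 ≈ 0.367.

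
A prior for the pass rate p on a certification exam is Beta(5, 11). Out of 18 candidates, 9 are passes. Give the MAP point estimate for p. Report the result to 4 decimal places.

p̂_MAP = 0.4063

Prior: Beta(5, 11).
Data: 9 successes in 18 trials. The binomial likelihood contributes p^9(1−p)^9, so the posterior is Beta(5+9, 11+9) = Beta(14, 20).
For Beta(a, b) with a, b > 1 the mode is (a−1)/(a+b−2) = 13/32 ≈ 0.4063.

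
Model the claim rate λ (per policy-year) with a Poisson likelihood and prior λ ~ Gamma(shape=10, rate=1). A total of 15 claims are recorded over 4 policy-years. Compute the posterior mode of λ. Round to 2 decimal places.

λ̂_MAP = 4.80

Σxᵢ = 15, n = 4.
Posterior ∝ λ^9e^(−1λ) · λ^15e^(−4λ) = λ^24e^(−5λ), i.e. Gamma(shape=25, rate=5).
The mode of a Gamma(a, b) with a ≥ 1 (shape–rate) is (a−1)/b = 24/5 ≈ 4.80.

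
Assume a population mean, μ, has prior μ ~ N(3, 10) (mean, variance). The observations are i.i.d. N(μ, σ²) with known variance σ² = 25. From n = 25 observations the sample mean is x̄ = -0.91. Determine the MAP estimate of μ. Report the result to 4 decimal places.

n = 25, x̄ = -0.91.
For a Normal prior and Normal likelihood with known variance, the posterior is Normal; its mode equals its mean, the precision-weighted average.
Prior precision 1/σ₀² = 1/10 = 0.1; data precision n/σ² = 25/25 = 1.
μ̂ = (0.1·3 + 1·(-0.91)) / (0.1 + 1) = (-0.61)/1.1 = -61/110 ≈ -0.5545.

μ̂_MAP = -0.5545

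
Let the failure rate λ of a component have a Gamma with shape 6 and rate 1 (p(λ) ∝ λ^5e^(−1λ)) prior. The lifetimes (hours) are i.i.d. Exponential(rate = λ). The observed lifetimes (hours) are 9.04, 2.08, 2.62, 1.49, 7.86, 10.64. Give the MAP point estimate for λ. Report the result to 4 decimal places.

λ̂_MAP = 0.3167

The Exponential(rate=λ) likelihood is ∝ λ^n e^(−λΣtᵢ). Here n = 6 and Σtᵢ = 9.04 + 2.08 + 2.62 + 1.49 + 7.86 + 10.64 = 33.73.
Posterior ∝ λ^5e^(−1λ) · λ^6e^(−33.73λ) = λ^11e^(−34.73λ), i.e. Gamma(12, 34.73).
Mode = (a−1)/b = 11/34.73 ≈ 0.3167.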